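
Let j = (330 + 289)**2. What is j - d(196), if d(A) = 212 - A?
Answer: 383145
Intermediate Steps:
j = 383161 (j = 619**2 = 383161)
j - d(196) = 383161 - (212 - 1*196) = 383161 - (212 - 196) = 383161 - 1*16 = 383161 - 16 = 383145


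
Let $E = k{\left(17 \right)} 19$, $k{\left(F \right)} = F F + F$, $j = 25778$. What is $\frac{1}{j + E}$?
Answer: $\frac{1}{31592} \approx 3.1654 \cdot 10^{-5}$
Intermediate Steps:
$k{\left(F \right)} = F + F^{2}$ ($k{\left(F \right)} = F^{2} + F = F + F^{2}$)
$E = 5814$ ($E = 17 \left(1 + 17\right) 19 = 17 \cdot 18 \cdot 19 = 306 \cdot 19 = 5814$)
$\frac{1}{j + E} = \frac{1}{25778 + 5814} = \frac{1}{31592}$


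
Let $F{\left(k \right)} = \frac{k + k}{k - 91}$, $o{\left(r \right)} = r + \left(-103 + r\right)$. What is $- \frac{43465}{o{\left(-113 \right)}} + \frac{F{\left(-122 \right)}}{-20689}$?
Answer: $\frac{191539612729}{1449823053} \approx 132.11$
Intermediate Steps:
$o{\left(r \right)} = -103 + 2 r$
$F{\left(k \right)} = \frac{2 k}{-91 + k}$
$- \frac{43465}{o{\left(-113 \right)}} + \frac{F{\left(-122 \right)}}{-20689} = - \frac{43465}{-103 + 2 \left(-113\right)} + \frac{2 \left(-122\right) \frac{1}{-91 - 122}}{-20689} = - \frac{43465}{-103 - 226} + 2 \left(-122\right) \frac{1}{-213} \left(- \frac{1}{20689}\right) = - \frac{43465}{-329} + 2 \left(-122\right) \left(- \frac{1}{213}\right) \left(- \frac{1}{20689}\right) = \left(-43465\right) \left(- \frac{1}{329}\right) + \frac{244}{213} \left(- \frac{1}{20689}\right) = \frac{43465}{329} - \frac{244}{4406757} = \frac{191539612729}{1449823053}$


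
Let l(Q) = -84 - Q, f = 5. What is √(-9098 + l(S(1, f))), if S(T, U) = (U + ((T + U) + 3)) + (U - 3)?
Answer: 3*I*√1022 ≈ 95.906*I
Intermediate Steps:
S(T, U) = T + 3*U (S(T, U) = (U + (3 + T + U)) + (-3 + U) = (3 + T + 2*U) + (-3 + U) = T + 3*U)
√(-9098 + l(S(1, f))) = √(-9098 + (-84 - (1 + 3*5))) = √(-9098 + (-84 - (1 + 15))) = √(-9098 + (-84 - 1*16)) = √(-9098 + (-84 - 16)) = √(-9098 - 100) = √(-9198) = 3*I*√1022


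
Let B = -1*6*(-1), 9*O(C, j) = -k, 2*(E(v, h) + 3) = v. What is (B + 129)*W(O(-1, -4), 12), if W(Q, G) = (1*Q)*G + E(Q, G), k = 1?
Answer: -1185/2 ≈ -592.50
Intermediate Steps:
E(v, h) = -3 + v/2
O(C, j) = -1/9 (O(C, j) = (-1*1)/9 = (1/9)*(-1) = -1/9)
B = 6 (B = -6*(-1) = 6)
W(Q, G) = -3 + Q/2 + G*Q (W(Q, G) = (1*Q)*G + (-3 + Q/2) = Q*G + (-3 + Q/2) = G*Q + (-3 + Q/2) = -3 + Q/2 + G*Q)
(B + 129)*W(O(-1, -4), 12) = (6 + 129)*(-3 + (1/2)*(-1/9) + 12*(-1/9)) = 135*(-3 - 1/18 - 4/3) = 135*(-79/18) = -1185/2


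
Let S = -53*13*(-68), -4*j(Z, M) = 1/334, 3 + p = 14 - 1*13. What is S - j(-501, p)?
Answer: 62594273/1336 ≈ 46852.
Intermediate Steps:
p = -2 (p = -3 + (14 - 1*13) = -3 + (14 - 13) = -3 + 1 = -2)
j(Z, M) = -1/1336 (j(Z, M) = -1/4/334 = -1/4*1/334 = -1/1336)
S = 46852 (S = -689*(-68) = 46852)
S - j(-501, p) = 46852 - 1*(-1/1336) = 46852 + 1/1336 = 62594273/1336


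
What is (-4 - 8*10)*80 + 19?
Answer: -6701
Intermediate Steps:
(-4 - 8*10)*80 + 19 = (-4 - 80)*80 + 19 = -84*80 + 19 = -6720 + 19 = -6701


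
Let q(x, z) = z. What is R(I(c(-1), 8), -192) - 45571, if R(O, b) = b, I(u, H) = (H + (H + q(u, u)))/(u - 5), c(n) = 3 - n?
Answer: -45763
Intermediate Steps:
I(u, H) = (u + 2*H)/(-5 + u) (I(u, H) = (H + (H + u))/(u - 5) = (u + 2*H)/(-5 + u))
R(I(c(-1), 8), -192) - 45571 = -192 - 45571 = -45763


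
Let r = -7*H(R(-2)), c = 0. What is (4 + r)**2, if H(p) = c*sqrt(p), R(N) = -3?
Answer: 16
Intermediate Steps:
H(p) = 0 (H(p) = 0*sqrt(p) = 0)
r = 0 (r = -7*0 = 0)
(4 + r)**2 = (4 + 0)**2 = 4**2 = 16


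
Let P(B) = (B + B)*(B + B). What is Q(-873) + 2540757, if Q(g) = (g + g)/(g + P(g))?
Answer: 8869782685/3491 ≈ 2.5408e+6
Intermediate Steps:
P(B) = 4*B² (P(B) = (2*B)*(2*B) = 4*B²)
Q(g) = 2*g/(g + 4*g²) (Q(g) = (g + g)/(g + 4*g²) = (2*g)/(g + 4*g²) = 2*g/(g + 4*g²))
Q(-873) + 2540757 = 2/(1 + 4*(-873)) + 2540757 = 2/(1 - 3492) + 2540757 = 2/(-3491) + 2540757 = 2*(-1/3491) + 2540757 = -2/3491 + 2540757 = 8869782685/3491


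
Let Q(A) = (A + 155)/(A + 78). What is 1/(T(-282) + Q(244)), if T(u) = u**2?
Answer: 46/3658161 ≈ 1.2575e-5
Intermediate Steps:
Q(A) = (155 + A)/(78 + A)
1/(T(-282) + Q(244)) = 1/((-282)**2 + (155 + 244)/(78 + 244)) = 1/(79524 + 399/322) = 1/(79524 + (1/322)*399) = 1/(79524 + 57/46) = 1/(3658161/46) = 46/3658161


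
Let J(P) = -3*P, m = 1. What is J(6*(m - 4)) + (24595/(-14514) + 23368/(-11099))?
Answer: 8086764787/161090886 ≈ 50.200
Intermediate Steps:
J(6*(m - 4)) + (24595/(-14514) + 23368/(-11099)) = -18*(1 - 4) + (24595/(-14514) + 23368/(-11099)) = -18*(-3) + (24595*(-1/14514) + 23368*(-1/11099)) = -3*(-18) + (-24595/14514 - 23368/11099) = 54 - 612143057/161090886 = 8086764787/161090886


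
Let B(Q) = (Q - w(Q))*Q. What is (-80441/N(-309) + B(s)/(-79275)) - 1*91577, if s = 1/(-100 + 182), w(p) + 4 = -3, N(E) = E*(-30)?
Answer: -3017032533290989/32942187180 ≈ -91586.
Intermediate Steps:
N(E) = -30*E
w(p) = -7 (w(p) = -4 - 3 = -7)
s = 1/82 ≈ 0.012195
B(Q) = Q*(7 + Q) (B(Q) = (Q - 1*(-7))*Q = (Q + 7)*Q = (7 + Q)*Q = Q*(7 + Q))
(-80441/N(-309) + B(s)/(-79275)) - 1*91577 = (-80441/((-30*(-309))) + ((7 + 1/82)/82)/(-79275)) - 1*91577 = (-80441/9270 + ((1/82)*(575/82))*(-1/79275)) - 91577 = (-80441*1/9270 + (575/6724)*(-1/79275)) - 91577 = (-80441/9270 - 23/21321804) - 91577 = -285857908129/32942187180 - 91577 = -3017032533290989/32942187180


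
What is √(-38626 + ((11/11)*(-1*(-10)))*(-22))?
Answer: I*√38846 ≈ 197.09*I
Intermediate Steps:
√(-38626 + ((11/11)*(-1*(-10)))*(-22)) = √(-38626 + ((11*(1/11))*10)*(-22)) = √(-38626 + (1*10)*(-22)) = √(-38626 + 10*(-22)) = √(-38626 - 220) = √(-38846) = I*√38846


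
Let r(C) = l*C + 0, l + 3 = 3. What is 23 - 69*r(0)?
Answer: 23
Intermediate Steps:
l = 0 (l = -3 + 3 = 0)
r(C) = 0 (r(C) = 0*C + 0 = 0 + 0 = 0)
23 - 69*r(0) = 23 - 69*0 = 23 + 0 = 23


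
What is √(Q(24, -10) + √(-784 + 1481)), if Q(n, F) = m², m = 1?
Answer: √(1 + √697) ≈ 5.2346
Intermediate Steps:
Q(n, F) = 1 (Q(n, F) = 1² = 1)
√(Q(24, -10) + √(-784 + 1481)) = √(1 + √(-784 + 1481)) = √(1 + √697)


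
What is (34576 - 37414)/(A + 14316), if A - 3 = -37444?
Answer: 2838/23125 ≈ 0.12272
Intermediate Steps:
A = -37441 (A = 3 - 37444 = -37441)
(34576 - 37414)/(A + 14316) = (34576 - 37414)/(-37441 + 14316) = -2838/(-23125) = -2838*(-1/23125) = 2838/23125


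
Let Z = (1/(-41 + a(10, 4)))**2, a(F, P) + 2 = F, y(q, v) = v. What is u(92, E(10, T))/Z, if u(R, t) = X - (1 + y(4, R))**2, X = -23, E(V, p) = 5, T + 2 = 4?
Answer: -9443808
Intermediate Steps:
T = 2 (T = -2 + 4 = 2)
a(F, P) = -2 + F
u(R, t) = -23 - (1 + R)**2
Z = 1/1089 (Z = (1/(-41 + (-2 + 10)))**2 = (1/(-41 + 8))**2 = (1/(-33))**2 = (-1/33)**2 = 1/1089 ≈ 0.00091827)
u(92, E(10, T))/Z = (-23 - (1 + 92)**2)/(1/1089) = (-23 - 1*93**2)*1089 = (-23 - 1*8649)*1089 = (-23 - 8649)*1089 = -8672*1089 = -9443808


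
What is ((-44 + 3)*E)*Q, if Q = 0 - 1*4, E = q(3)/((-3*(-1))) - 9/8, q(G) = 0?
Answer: -369/2 ≈ -184.50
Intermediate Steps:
E = -9/8 (E = 0/((-3*(-1))) - 9/8 = 0/3 - 9*1/8 = 0*(1/3) - 9/8 = 0 - 9/8 = -9/8 ≈ -1.1250)
Q = -4 (Q = 0 - 4 = -4)
((-44 + 3)*E)*Q = ((-44 + 3)*(-9/8))*(-4) = -41*(-9/8)*(-4) = (369/8)*(-4) = -369/2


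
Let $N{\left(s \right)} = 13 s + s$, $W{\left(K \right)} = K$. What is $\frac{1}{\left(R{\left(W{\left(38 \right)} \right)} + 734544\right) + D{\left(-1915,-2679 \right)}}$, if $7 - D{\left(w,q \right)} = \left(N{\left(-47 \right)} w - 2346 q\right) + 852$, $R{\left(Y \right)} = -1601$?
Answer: $- \frac{1}{6812906} \approx -1.4678 \cdot 10^{-7}$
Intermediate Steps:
$N{\left(s \right)} = 14 s$
$D{\left(w,q \right)} = -845 + 658 w + 2346 q$ ($D{\left(w,q \right)} = 7 - \left(\left(14 \left(-47\right) w - 2346 q\right) + 852\right) = 7 - \left(\left(- 658 w - 2346 q\right) + 852\right) = 7 - \left(\left(- 2346 q - 658 w\right) + 852\right) = 7 - \left(852 - 2346 q - 658 w\right) = 7 + \left(-852 + 658 w + 2346 q\right) = -845 + 658 w + 2346 q$)
$\frac{1}{\left(R{\left(W{\left(38 \right)} \right)} + 734544\right) + D{\left(-1915,-2679 \right)}} = \frac{1}{\left(-1601 + 734544\right) + \left(-845 + 658 \left(-1915\right) + 2346 \left(-2679\right)\right)} = \frac{1}{732943 - 7545849} = \frac{1}{-6812906} = - \frac{1}{6812906}$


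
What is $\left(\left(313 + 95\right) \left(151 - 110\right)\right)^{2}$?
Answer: $279825984$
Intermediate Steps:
$\left(\left(313 + 95\right) \left(151 - 110\right)\right)^{2} = \left(408 \cdot 41\right)^{2} = 16728^{2} = 279825984$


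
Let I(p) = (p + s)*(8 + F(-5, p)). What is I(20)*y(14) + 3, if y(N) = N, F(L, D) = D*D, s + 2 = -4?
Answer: 79971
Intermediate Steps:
s = -6 (s = -2 - 4 = -6)
F(L, D) = D**2
I(p) = (-6 + p)*(8 + p**2) (I(p) = (p - 6)*(8 + p**2) = (-6 + p)*(8 + p**2))
I(20)*y(14) + 3 = (-48 + 20**3 - 6*20**2 + 8*20)*14 + 3 = (-48 + 8000 - 6*400 + 160)*14 + 3 = (-48 + 8000 - 2400 + 160)*14 + 3 = 5712*14 + 3 = 79968 + 3 = 79971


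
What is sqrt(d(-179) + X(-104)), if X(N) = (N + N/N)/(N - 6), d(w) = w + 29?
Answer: I*sqrt(1803670)/110 ≈ 12.209*I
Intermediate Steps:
d(w) = 29 + w
X(N) = (1 + N)/(-6 + N) (X(N) = (N + 1)/(-6 + N) = (1 + N)/(-6 + N))
sqrt(d(-179) + X(-104)) = sqrt((29 - 179) + (1 - 104)/(-6 - 104)) = sqrt(-150 - 103/(-110)) = sqrt(-150 - 1/110*(-103)) = sqrt(-150 + 103/110) = sqrt(-16397/110) = I*sqrt(1803670)/110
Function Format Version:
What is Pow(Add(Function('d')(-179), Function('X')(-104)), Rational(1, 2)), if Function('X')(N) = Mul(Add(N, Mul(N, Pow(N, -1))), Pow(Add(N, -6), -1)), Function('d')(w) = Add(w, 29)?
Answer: Mul(Rational(1, 110), I, Pow(1803670, Rational(1, 2))) ≈ Mul(12.209, I)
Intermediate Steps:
Function('d')(w) = Add(29, w)
Function('X')(N) = Mul(Pow(Add(-6, N), -1), Add(1, N)) (Function('X')(N) = Mul(Add(N, 1), Pow(Add(-6, N), -1)) = Mul(Add(1, N), Pow(Add(-6, N), -1)) = Mul(Pow(Add(-6, N), -1), Add(1, N)))
Pow(Add(Function('d')(-179), Function('X')(-104)), Rational(1, 2)) = Pow(Add(Add(29, -179), Mul(Pow(Add(-6, -104), -1), Add(1, -104))), Rational(1, 2)) = Pow(Add(-150, Mul(Pow(-110, -1), -103)), Rational(1, 2)) = Pow(Add(-150, Mul(Rational(-1, 110), -103)), Rational(1, 2)) = Pow(Add(-150, Rational(103, 110)), Rational(1, 2)) = Pow(Rational(-16397, 110), Rational(1, 2)) = Mul(Rational(1, 110), I, Pow(1803670, Rational(1, 2)))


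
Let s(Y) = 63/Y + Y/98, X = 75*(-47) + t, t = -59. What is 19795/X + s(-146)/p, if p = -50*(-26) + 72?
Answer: -3470408715/628178432 ≈ -5.5246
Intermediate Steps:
p = 1372 (p = 1300 + 72 = 1372)
X = -3584 (X = 75*(-47) - 59 = -3525 - 59 = -3584)
s(Y) = 63/Y + Y/98 (s(Y) = 63/Y + Y*(1/98) = 63/Y + Y/98)
19795/X + s(-146)/p = 19795/(-3584) + (63/(-146) + (1/98)*(-146))/1372 = 19795*(-1/3584) + (63*(-1/146) - 73/49)*(1/1372) = -19795/3584 + (-63/146 - 73/49)*(1/1372) = -19795/3584 - 13745/7154*1/1372 = -19795/3584 - 13745/9815288 = -3470408715/628178432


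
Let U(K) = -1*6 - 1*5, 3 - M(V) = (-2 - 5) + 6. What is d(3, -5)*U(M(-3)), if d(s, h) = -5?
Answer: 55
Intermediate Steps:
M(V) = 4 (M(V) = 3 - ((-2 - 5) + 6) = 3 - (-7 + 6) = 3 - 1*(-1) = 3 + 1 = 4)
U(K) = -11 (U(K) = -6 - 5 = -11)
d(3, -5)*U(M(-3)) = -5*(-11) = 55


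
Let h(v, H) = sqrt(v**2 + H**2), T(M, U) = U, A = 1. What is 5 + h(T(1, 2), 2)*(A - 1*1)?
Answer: 5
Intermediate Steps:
h(v, H) = sqrt(H**2 + v**2)
5 + h(T(1, 2), 2)*(A - 1*1) = 5 + sqrt(2**2 + 2**2)*(1 - 1*1) = 5 + sqrt(4 + 4)*(1 - 1) = 5 + sqrt(8)*0 = 5 + (2*sqrt(2))*0 = 5 + 0 = 5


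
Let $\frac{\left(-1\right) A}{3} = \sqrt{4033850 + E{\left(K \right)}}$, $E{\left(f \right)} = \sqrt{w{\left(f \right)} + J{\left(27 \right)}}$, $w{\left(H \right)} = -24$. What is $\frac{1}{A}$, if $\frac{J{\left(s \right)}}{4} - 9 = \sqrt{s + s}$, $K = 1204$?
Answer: $- \frac{\sqrt{2}}{6 \sqrt{2016925 + \sqrt{3} \sqrt{1 + \sqrt{6}}}} \approx -0.00016597$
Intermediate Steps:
$J{\left(s \right)} = 36 + 4 \sqrt{2} \sqrt{s}$ ($J{\left(s \right)} = 36 + 4 \sqrt{s + s} = 36 + 4 \sqrt{2 s} = 36 + 4 \sqrt{2} \sqrt{s}$)
$E{\left(f \right)} = \sqrt{12 + 12 \sqrt{6}}$ ($E{\left(f \right)} = \sqrt{-24 + \left(36 + 4 \sqrt{2} \sqrt{27}\right)} = \sqrt{-24 + \left(36 + 4 \sqrt{2} \cdot 3 \sqrt{3}\right)} = \sqrt{-24 + \left(36 + 12 \sqrt{6}\right)} = \sqrt{12 + 12 \sqrt{6}}$)
$A = - 3 \sqrt{4033850 + 2 \sqrt{3 + 3 \sqrt{6}}} \approx -6025.3$
$\frac{1}{A} = \frac{1}{\left(-3\right) \sqrt{4033850 + 2 \sqrt{3} \sqrt{1 + \sqrt{6}}}} = - \frac{1}{3 \sqrt{4033850 + 2 \sqrt{3} \sqrt{1 + \sqrt{6}}}}$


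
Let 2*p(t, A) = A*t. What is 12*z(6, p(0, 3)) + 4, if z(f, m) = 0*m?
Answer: 4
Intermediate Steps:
p(t, A) = A*t/2 (p(t, A) = (A*t)/2 = A*t/2)
z(f, m) = 0
12*z(6, p(0, 3)) + 4 = 12*0 + 4 = 0 + 4 = 4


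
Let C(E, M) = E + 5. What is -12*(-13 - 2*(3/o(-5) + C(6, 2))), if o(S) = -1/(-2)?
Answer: 564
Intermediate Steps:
o(S) = ½ (o(S) = -1*(-½) = ½)
C(E, M) = 5 + E
-12*(-13 - 2*(3/o(-5) + C(6, 2))) = -12*(-13 - 2*(3/(½) + (5 + 6))) = -12*(-13 - 2*(3*2 + 11)) = -12*(-13 - 2*(6 + 11)) = -12*(-13 - 2*17) = -12*(-13 - 1*34) = -12*(-13 - 34) = -12*(-47) = 564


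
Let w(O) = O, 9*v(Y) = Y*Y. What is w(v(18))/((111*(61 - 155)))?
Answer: -6/1739 ≈ -0.0034503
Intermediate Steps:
v(Y) = Y²/9 (v(Y) = (Y*Y)/9 = Y²/9)
w(v(18))/((111*(61 - 155))) = ((⅑)*18²)/((111*(61 - 155))) = ((⅑)*324)/((111*(-94))) = 36/(-10434) = 36*(-1/10434) = -6/1739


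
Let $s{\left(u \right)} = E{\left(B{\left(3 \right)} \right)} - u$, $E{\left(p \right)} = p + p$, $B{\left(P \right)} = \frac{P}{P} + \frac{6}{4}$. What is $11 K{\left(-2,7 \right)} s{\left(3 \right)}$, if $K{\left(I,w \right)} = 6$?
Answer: $132$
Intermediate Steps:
$B{\left(P \right)} = \frac{5}{2}$ ($B{\left(P \right)} = 1 + 6 \cdot \frac{1}{4} = 1 + \frac{3}{2} = \frac{5}{2}$)
$E{\left(p \right)} = 2 p$
$s{\left(u \right)} = 5 - u$ ($s{\left(u \right)} = 2 \cdot \frac{5}{2} - u = 5 - u$)
$11 K{\left(-2,7 \right)} s{\left(3 \right)} = 11 \cdot 6 \left(5 - 3\right) = 66 \left(5 - 3\right) = 66 \cdot 2 = 132$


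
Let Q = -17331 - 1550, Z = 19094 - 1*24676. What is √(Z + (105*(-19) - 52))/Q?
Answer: -I*√7629/18881 ≈ -0.004626*I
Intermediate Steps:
Z = -5582 (Z = 19094 - 24676 = -5582)
Q = -18881
√(Z + (105*(-19) - 52))/Q = √(-5582 + (105*(-19) - 52))/(-18881) = √(-5582 + (-1995 - 52))*(-1/18881) = √(-5582 - 2047)*(-1/18881) = √(-7629)*(-1/18881) = (I*√7629)*(-1/18881) = -I*√7629/18881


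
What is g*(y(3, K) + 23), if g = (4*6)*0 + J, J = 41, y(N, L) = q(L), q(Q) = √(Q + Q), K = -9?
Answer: 943 + 123*I*√2 ≈ 943.0 + 173.95*I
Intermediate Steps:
q(Q) = √2*√Q (q(Q) = √(2*Q) = √2*√Q)
y(N, L) = √2*√L
g = 41 (g = (4*6)*0 + 41 = 24*0 + 41 = 0 + 41 = 41)
g*(y(3, K) + 23) = 41*(√2*√(-9) + 23) = 41*(√2*(3*I) + 23) = 41*(3*I*√2 + 23) = 41*(23 + 3*I*√2) = 943 + 123*I*√2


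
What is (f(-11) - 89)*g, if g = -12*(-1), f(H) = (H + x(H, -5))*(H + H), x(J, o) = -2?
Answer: 2364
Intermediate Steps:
f(H) = 2*H*(-2 + H) (f(H) = (H - 2)*(H + H) = (-2 + H)*(2*H) = 2*H*(-2 + H))
g = 12
(f(-11) - 89)*g = (2*(-11)*(-2 - 11) - 89)*12 = (2*(-11)*(-13) - 89)*12 = (286 - 89)*12 = 197*12 = 2364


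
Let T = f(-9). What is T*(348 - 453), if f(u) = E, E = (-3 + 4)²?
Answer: -105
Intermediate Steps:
E = 1 (E = 1² = 1)
f(u) = 1
T = 1
T*(348 - 453) = 1*(348 - 453) = 1*(-105) = -105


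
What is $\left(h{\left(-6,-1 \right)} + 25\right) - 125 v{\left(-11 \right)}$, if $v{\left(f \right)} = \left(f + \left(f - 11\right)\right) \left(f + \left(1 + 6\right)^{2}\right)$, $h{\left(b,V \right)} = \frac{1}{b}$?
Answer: $\frac{940649}{6} \approx 1.5677 \cdot 10^{5}$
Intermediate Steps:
$v{\left(f \right)} = \left(-11 + 2 f\right) \left(49 + f\right)$ ($v{\left(f \right)} = \left(f + \left(-11 + f\right)\right) \left(f + 7^{2}\right) = \left(-11 + 2 f\right) \left(f + 49\right) = \left(-11 + 2 f\right) \left(49 + f\right)$)
$\left(h{\left(-6,-1 \right)} + 25\right) - 125 v{\left(-11 \right)} = \left(\frac{1}{-6} + 25\right) - 125 \left(-539 + 2 \left(-11\right)^{2} + 87 \left(-11\right)\right) = \left(- \frac{1}{6} + 25\right) - 125 \left(-539 + 2 \cdot 121 - 957\right) = \frac{149}{6} - 125 \left(-539 + 242 - 957\right) = \frac{149}{6} - -156750 = \frac{149}{6} + 156750 = \frac{940649}{6}$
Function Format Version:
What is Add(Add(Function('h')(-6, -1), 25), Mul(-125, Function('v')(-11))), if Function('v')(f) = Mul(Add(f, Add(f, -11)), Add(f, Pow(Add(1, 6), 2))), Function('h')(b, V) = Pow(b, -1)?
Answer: Rational(940649, 6) ≈ 1.5677e+5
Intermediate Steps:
Function('v')(f) = Mul(Add(-11, Mul(2, f)), Add(49, f)) (Function('v')(f) = Mul(Add(f, Add(-11, f)), Add(f, Pow(7, 2))) = Mul(Add(-11, Mul(2, f)), Add(f, 49)) = Mul(Add(-11, Mul(2, f)), Add(49, f)))
Add(Add(Function('h')(-6, -1), 25), Mul(-125, Function('v')(-11))) = Add(Add(Pow(-6, -1), 25), Mul(-125, Add(-539, Mul(2, Pow(-11, 2)), Mul(87, -11)))) = Add(Add(Rational(-1, 6), 25), Mul(-125, Add(-539, Mul(2, 121), -957))) = Add(Rational(149, 6), Mul(-125, Add(-539, 242, -957))) = Add(Rational(149, 6), Mul(-125, -1254)) = Add(Rational(149, 6), 156750) = Rational(940649, 6)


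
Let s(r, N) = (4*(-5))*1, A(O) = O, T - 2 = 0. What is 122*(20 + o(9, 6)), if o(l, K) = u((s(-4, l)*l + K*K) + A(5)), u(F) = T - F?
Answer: 19642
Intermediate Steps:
T = 2 (T = 2 + 0 = 2)
s(r, N) = -20 (s(r, N) = -20*1 = -20)
u(F) = 2 - F
o(l, K) = -3 - K**2 + 20*l (o(l, K) = 2 - ((-20*l + K*K) + 5) = 2 - ((-20*l + K**2) + 5) = 2 - ((K**2 - 20*l) + 5) = 2 - (5 + K**2 - 20*l) = 2 + (-5 - K**2 + 20*l) = -3 - K**2 + 20*l)
122*(20 + o(9, 6)) = 122*(20 + (-3 - 1*6**2 + 20*9)) = 122*(20 + (-3 - 1*36 + 180)) = 122*(20 + (-3 - 36 + 180)) = 122*(20 + 141) = 122*161 = 19642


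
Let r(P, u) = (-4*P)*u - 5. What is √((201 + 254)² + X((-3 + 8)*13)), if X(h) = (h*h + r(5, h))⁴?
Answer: 5*√2907979886681 ≈ 8.5264e+6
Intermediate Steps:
r(P, u) = -5 - 4*P*u (r(P, u) = -4*P*u - 5 = -5 - 4*P*u)
X(h) = (-5 + h² - 20*h)⁴ (X(h) = (h*h + (-5 - 4*5*h))⁴ = (h² + (-5 - 20*h))⁴ = (-5 + h² - 20*h)⁴)
√((201 + 254)² + X((-3 + 8)*13)) = √((201 + 254)² + (5 - ((-3 + 8)*13)² + 20*((-3 + 8)*13))⁴) = √(455² + (5 - (5*13)² + 20*(5*13))⁴) = √(207025 + (5 - 1*65² + 20*65)⁴) = √(207025 + (5 - 1*4225 + 1300)⁴) = √(207025 + (5 - 4225 + 1300)⁴) = √(207025 + (-2920)⁴) = √(207025 + 72699496960000) = √72699497167025 = 5*√2907979886681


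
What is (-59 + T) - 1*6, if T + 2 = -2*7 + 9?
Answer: -72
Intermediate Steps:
T = -7 (T = -2 + (-2*7 + 9) = -2 + (-14 + 9) = -2 - 5 = -7)
(-59 + T) - 1*6 = (-59 - 7) - 1*6 = -66 - 6 = -72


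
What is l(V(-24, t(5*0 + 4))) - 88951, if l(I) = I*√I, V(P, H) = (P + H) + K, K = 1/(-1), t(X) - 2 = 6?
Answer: -88951 - 17*I*√17 ≈ -88951.0 - 70.093*I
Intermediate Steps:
t(X) = 8 (t(X) = 2 + 6 = 8)
K = -1
V(P, H) = -1 + H + P (V(P, H) = (P + H) - 1 = (H + P) - 1 = -1 + H + P)
l(I) = I^(3/2)
l(V(-24, t(5*0 + 4))) - 88951 = (-1 + 8 - 24)^(3/2) - 88951 = (-17)^(3/2) - 88951 = -17*I*√17 - 88951 = -88951 - 17*I*√17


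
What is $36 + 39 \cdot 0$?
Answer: $36$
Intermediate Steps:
$36 + 39 \cdot 0 = 36 + 0 = 36$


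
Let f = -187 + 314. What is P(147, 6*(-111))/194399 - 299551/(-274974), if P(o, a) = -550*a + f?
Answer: 22712901821/7636381518 ≈ 2.9743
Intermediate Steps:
f = 127
P(o, a) = 127 - 550*a (P(o, a) = -550*a + 127 = 127 - 550*a)
P(147, 6*(-111))/194399 - 299551/(-274974) = (127 - 3300*(-111))/194399 - 299551/(-274974) = (127 - 550*(-666))*(1/194399) - 299551*(-1/274974) = (127 + 366300)*(1/194399) + 42793/39282 = 366427*(1/194399) + 42793/39282 = 366427/194399 + 42793/39282 = 22712901821/7636381518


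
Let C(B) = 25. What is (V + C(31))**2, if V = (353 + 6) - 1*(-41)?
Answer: 180625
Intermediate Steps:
V = 400 (V = 359 + 41 = 400)
(V + C(31))**2 = (400 + 25)**2 = 425**2 = 180625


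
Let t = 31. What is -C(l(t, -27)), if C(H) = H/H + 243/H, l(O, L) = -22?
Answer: 221/22 ≈ 10.045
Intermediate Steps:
C(H) = 1 + 243/H
-C(l(t, -27)) = -(243 - 22)/(-22) = -(-1)*221/22 = -1*(-221/22) = 221/22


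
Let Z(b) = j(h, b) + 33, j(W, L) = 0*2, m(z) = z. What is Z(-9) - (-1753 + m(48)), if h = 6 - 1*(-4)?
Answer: 1738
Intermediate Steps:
h = 10 (h = 6 + 4 = 10)
j(W, L) = 0
Z(b) = 33 (Z(b) = 0 + 33 = 33)
Z(-9) - (-1753 + m(48)) = 33 - (-1753 + 48) = 33 - 1*(-1705) = 33 + 1705 = 1738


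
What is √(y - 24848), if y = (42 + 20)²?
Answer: 2*I*√5251 ≈ 144.93*I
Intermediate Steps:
y = 3844 (y = 62² = 3844)
√(y - 24848) = √(3844 - 24848) = √(-21004) = 2*I*√5251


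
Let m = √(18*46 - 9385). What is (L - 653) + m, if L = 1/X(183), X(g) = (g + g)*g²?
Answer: -8003804021/12256974 + I*√8557 ≈ -653.0 + 92.504*I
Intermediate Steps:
X(g) = 2*g³ (X(g) = (2*g)*g² = 2*g³)
L = 1/12256974 (L = 1/(2*183³) = 1/(2*6128487) = 1/12256974 ≈ 8.1586e-8)
m = I*√8557 (m = √(828 - 9385) = √(-8557) = I*√8557 ≈ 92.504*I)
(L - 653) + m = (1/12256974 - 653) + I*√8557 = -8003804021/12256974 + I*√8557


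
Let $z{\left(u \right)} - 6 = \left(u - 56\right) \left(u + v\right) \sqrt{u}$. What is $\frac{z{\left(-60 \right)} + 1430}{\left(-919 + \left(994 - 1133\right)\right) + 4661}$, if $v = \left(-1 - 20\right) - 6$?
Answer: $\frac{1436}{3603} + \frac{6728 i \sqrt{15}}{1201} \approx 0.39856 + 21.696 i$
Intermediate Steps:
$v = -27$ ($v = -21 - 6 = -27$)
$z{\left(u \right)} = 6 + \sqrt{u} \left(-56 + u\right) \left(-27 + u\right)$ ($z{\left(u \right)} = 6 + \left(u - 56\right) \left(u - 27\right) \sqrt{u} = 6 + \left(-56 + u\right) \left(-27 + u\right) \sqrt{u} = 6 + \sqrt{u} \left(-56 + u\right) \left(-27 + u\right)$)
$\frac{z{\left(-60 \right)} + 1430}{\left(-919 + \left(994 - 1133\right)\right) + 4661} = \frac{\left(6 + \left(-60\right)^{\frac{5}{2}} - 83 \left(-60\right)^{\frac{3}{2}} + 1512 \sqrt{-60}\right) + 1430}{\left(-919 + \left(994 - 1133\right)\right) + 4661} = \frac{\left(6 + 7200 i \sqrt{15} - 83 \left(- 120 i \sqrt{15}\right) + 1512 \cdot 2 i \sqrt{15}\right) + 1430}{\left(-919 + \left(994 - 1133\right)\right) + 4661} = \frac{\left(6 + 7200 i \sqrt{15} + 9960 i \sqrt{15} + 3024 i \sqrt{15}\right) + 1430}{\left(-919 - 139\right) + 4661} = \frac{\left(6 + 20184 i \sqrt{15}\right) + 1430}{-1058 + 4661} = \frac{1436 + 20184 i \sqrt{15}}{3603} = \left(1436 + 20184 i \sqrt{15}\right) \frac{1}{3603} = \frac{1436}{3603} + \frac{6728 i \sqrt{15}}{1201}$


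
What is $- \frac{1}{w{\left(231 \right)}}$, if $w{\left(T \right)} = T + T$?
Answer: $- \frac{1}{462} \approx -0.0021645$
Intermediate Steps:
$w{\left(T \right)} = 2 T$
$- \frac{1}{w{\left(231 \right)}} = - \frac{1}{2 \cdot 231} = - \frac{1}{462}$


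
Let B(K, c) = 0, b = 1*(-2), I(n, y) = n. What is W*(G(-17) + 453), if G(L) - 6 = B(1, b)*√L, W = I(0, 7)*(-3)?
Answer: 0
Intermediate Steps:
b = -2
W = 0 (W = 0*(-3) = 0)
G(L) = 6 (G(L) = 6 + 0*√L = 6 + 0 = 6)
W*(G(-17) + 453) = 0*(6 + 453) = 0*459 = 0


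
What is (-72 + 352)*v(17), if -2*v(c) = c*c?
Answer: -40460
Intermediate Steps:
v(c) = -c²/2 (v(c) = -c*c/2 = -c²/2)
(-72 + 352)*v(17) = (-72 + 352)*(-½*17²) = 280*(-½*289) = 280*(-289/2) = -40460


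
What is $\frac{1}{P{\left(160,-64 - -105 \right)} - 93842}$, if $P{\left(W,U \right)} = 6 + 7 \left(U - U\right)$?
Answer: $- \frac{1}{93836} \approx -1.0657 \cdot 10^{-5}$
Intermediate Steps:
$P{\left(W,U \right)} = 6$ ($P{\left(W,U \right)} = 6 + 7 \cdot 0 = 6 + 0 = 6$)
$\frac{1}{P{\left(160,-64 - -105 \right)} - 93842} = \frac{1}{6 - 93842} = \frac{1}{-93836} = - \frac{1}{93836}$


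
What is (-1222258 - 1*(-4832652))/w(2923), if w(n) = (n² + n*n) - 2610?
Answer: 1805197/8542624 ≈ 0.21132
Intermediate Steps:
w(n) = -2610 + 2*n² (w(n) = (n² + n²) - 2610 = 2*n² - 2610 = -2610 + 2*n²)
(-1222258 - 1*(-4832652))/w(2923) = (-1222258 - 1*(-4832652))/(-2610 + 2*2923²) = (-1222258 + 4832652)/(-2610 + 2*8543929) = 3610394/(-2610 + 17087858) = 3610394/17085248 = 3610394*(1/17085248) = 1805197/8542624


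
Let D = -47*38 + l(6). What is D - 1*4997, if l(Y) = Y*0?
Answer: -6783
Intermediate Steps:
l(Y) = 0
D = -1786 (D = -47*38 + 0 = -1786 + 0 = -1786)
D - 1*4997 = -1786 - 1*4997 = -1786 - 4997 = -6783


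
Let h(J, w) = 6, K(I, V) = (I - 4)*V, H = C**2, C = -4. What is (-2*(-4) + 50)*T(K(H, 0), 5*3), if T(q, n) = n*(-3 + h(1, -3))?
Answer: 2610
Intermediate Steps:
H = 16 (H = (-4)**2 = 16)
K(I, V) = V*(-4 + I) (K(I, V) = (-4 + I)*V = V*(-4 + I))
T(q, n) = 3*n (T(q, n) = n*(-3 + 6) = n*3 = 3*n)
(-2*(-4) + 50)*T(K(H, 0), 5*3) = (-2*(-4) + 50)*(3*(5*3)) = (8 + 50)*(3*15) = 58*45 = 2610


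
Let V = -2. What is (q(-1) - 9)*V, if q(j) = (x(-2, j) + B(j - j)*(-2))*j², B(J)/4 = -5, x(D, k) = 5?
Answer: -72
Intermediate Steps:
B(J) = -20 (B(J) = 4*(-5) = -20)
q(j) = 45*j² (q(j) = (5 - 20*(-2))*j² = (5 + 40)*j² = 45*j²)
(q(-1) - 9)*V = (45*(-1)² - 9)*(-2) = (45*1 - 9)*(-2) = (45 - 9)*(-2) = 36*(-2) = -72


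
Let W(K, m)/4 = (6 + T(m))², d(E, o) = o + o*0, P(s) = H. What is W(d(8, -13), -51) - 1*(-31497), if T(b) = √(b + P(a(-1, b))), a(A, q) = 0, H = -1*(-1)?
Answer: 31441 + 240*I*√2 ≈ 31441.0 + 339.41*I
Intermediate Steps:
H = 1
P(s) = 1
d(E, o) = o (d(E, o) = o + 0 = o)
T(b) = √(1 + b) (T(b) = √(b + 1) = √(1 + b))
W(K, m) = 4*(6 + √(1 + m))²
W(d(8, -13), -51) - 1*(-31497) = 4*(6 + √(1 - 51))² - 1*(-31497) = 4*(6 + √(-50))² + 31497 = 4*(6 + 5*I*√2)² + 31497 = 31497 + 4*(6 + 5*I*√2)²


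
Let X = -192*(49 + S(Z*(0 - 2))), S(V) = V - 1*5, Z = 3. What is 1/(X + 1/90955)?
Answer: -90955/663607679 ≈ -0.00013706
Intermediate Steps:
S(V) = -5 + V (S(V) = V - 5 = -5 + V)
X = -7296 (X = -192*(49 + (-5 + 3*(0 - 2))) = -192*(49 + (-5 + 3*(-2))) = -192*(49 + (-5 - 6)) = -192*(49 - 11) = -192*38 = -7296)
1/(X + 1/90955) = 1/(-7296 + 1/90955) = 1/(-663607679/90955) = -90955/663607679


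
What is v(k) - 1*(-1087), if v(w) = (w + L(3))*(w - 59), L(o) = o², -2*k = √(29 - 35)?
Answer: 1109/2 + 25*I*√6 ≈ 554.5 + 61.237*I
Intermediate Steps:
k = -I*√6/2 (k = -√(29 - 35)/2 = -I*√6/2 ≈ -1.2247*I)
v(w) = (-59 + w)*(9 + w) (v(w) = (w + 3²)*(w - 59) = (w + 9)*(-59 + w) = (9 + w)*(-59 + w) = (-59 + w)*(9 + w))
v(k) - 1*(-1087) = (-531 + (-I*√6/2)² - (-25)*I*√6) - 1*(-1087) = (-531 - 3/2 + 25*I*√6) + 1087 = (-1065/2 + 25*I*√6) + 1087 = 1109/2 + 25*I*√6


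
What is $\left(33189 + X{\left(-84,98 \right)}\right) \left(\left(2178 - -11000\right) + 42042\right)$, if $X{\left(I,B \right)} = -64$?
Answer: $1829162500$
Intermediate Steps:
$\left(33189 + X{\left(-84,98 \right)}\right) \left(\left(2178 - -11000\right) + 42042\right) = \left(33189 - 64\right) \left(\left(2178 - -11000\right) + 42042\right) = 33125 \left(\left(2178 + 11000\right) + 42042\right) = 33125 \left(13178 + 42042\right) = 33125 \cdot 55220 = 1829162500$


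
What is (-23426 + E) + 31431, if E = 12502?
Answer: 20507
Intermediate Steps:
(-23426 + E) + 31431 = (-23426 + 12502) + 31431 = -10924 + 31431 = 20507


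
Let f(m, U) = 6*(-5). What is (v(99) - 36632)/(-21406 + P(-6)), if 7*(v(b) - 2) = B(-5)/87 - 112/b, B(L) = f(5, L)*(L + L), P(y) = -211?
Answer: 736146458/434436849 ≈ 1.6945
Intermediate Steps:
f(m, U) = -30
B(L) = -60*L (B(L) = -30*(L + L) = -60*L)
v(b) = 506/203 - 16/b (v(b) = 2 + (-60*(-5)/87 - 112/b)/7 = 2 + (300*(1/87) - 112/b)/7 = 2 + (100/29 - 112/b)/7 = 2 + (100/203 - 16/b) = 506/203 - 16/b)
(v(99) - 36632)/(-21406 + P(-6)) = ((506/203 - 16/99) - 36632)/(-21406 - 211) = ((506/203 - 16*1/99) - 36632)/(-21617) = ((506/203 - 16/99) - 36632)*(-1/21617) = (46846/20097 - 36632)*(-1/21617) = -736146458/20097*(-1/21617) = 736146458/434436849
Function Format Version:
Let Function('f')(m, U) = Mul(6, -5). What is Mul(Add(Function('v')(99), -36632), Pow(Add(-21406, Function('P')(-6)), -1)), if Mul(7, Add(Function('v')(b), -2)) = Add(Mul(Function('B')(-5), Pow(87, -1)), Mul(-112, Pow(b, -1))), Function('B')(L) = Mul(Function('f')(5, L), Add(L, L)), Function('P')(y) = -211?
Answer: Rational(736146458, 434436849) ≈ 1.6945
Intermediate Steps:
Function('f')(m, U) = -30
Function('B')(L) = Mul(-60, L) (Function('B')(L) = Mul(-30, Add(L, L)) = Mul(-30, Mul(2, L)) = Mul(-60, L))
Function('v')(b) = Add(Rational(506, 203), Mul(-16, Pow(b, -1))) (Function('v')(b) = Add(2, Mul(Rational(1, 7), Add(Mul(Mul(-60, -5), Pow(87, -1)), Mul(-112, Pow(b, -1))))) = Add(2, Mul(Rational(1, 7), Add(Mul(300, Rational(1, 87)), Mul(-112, Pow(b, -1))))) = Add(2, Mul(Rational(1, 7), Add(Rational(100, 29), Mul(-112, Pow(b, -1))))) = Add(2, Add(Rational(100, 203), Mul(-16, Pow(b, -1)))) = Add(Rational(506, 203), Mul(-16, Pow(b, -1))))
Mul(Add(Function('v')(99), -36632), Pow(Add(-21406, Function('P')(-6)), -1)) = Mul(Add(Add(Rational(506, 203), Mul(-16, Pow(99, -1))), -36632), Pow(Add(-21406, -211), -1)) = Mul(Add(Add(Rational(506, 203), Mul(-16, Rational(1, 99))), -36632), Pow(-21617, -1)) = Mul(Add(Add(Rational(506, 203), Rational(-16, 99)), -36632), Rational(-1, 21617)) = Mul(Add(Rational(46846, 20097), -36632), Rational(-1, 21617)) = Mul(Rational(-736146458, 20097), Rational(-1, 21617)) = Rational(736146458, 434436849)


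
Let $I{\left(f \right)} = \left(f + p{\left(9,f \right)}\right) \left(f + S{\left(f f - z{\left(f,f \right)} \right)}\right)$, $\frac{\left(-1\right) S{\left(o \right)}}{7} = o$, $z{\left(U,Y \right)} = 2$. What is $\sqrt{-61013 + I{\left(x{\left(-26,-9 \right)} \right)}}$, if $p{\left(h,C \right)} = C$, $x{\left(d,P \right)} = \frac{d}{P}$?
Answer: $\frac{i \sqrt{44653405}}{27} \approx 247.49 i$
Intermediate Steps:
$S{\left(o \right)} = - 7 o$
$I{\left(f \right)} = 2 f \left(14 + f - 7 f^{2}\right)$ ($I{\left(f \right)} = \left(f + f\right) \left(f - 7 \left(f f + \left(0 - 2\right)\right)\right) = 2 f \left(f - 7 \left(f^{2} + \left(0 - 2\right)\right)\right) = 2 f \left(f - 7 \left(f^{2} - 2\right)\right) = 2 f \left(f - 7 \left(-2 + f^{2}\right)\right) = 2 f \left(f - \left(-14 + 7 f^{2}\right)\right) = 2 f \left(14 + f - 7 f^{2}\right)$)
$\sqrt{-61013 + I{\left(x{\left(-26,-9 \right)} \right)}} = \sqrt{-61013 + 2 \left(- \frac{26}{-9}\right) \left(14 - \frac{26}{-9} - 7 \left(- \frac{26}{-9}\right)^{2}\right)} = \sqrt{-61013 + 2 \left(\left(-26\right) \left(- \frac{1}{9}\right)\right) \left(14 - - \frac{26}{9} - 7 \left(\left(-26\right) \left(- \frac{1}{9}\right)\right)^{2}\right)} = \sqrt{-61013 + 2 \cdot \frac{26}{9} \left(14 + \frac{26}{9} - 7 \left(\frac{26}{9}\right)^{2}\right)} = \sqrt{-61013 + 2 \cdot \frac{26}{9} \left(14 + \frac{26}{9} - \frac{4732}{81}\right)} = \sqrt{-61013 + 2 \cdot \frac{26}{9} \left(- \frac{3364}{81}\right)} = \sqrt{-61013 - \frac{174928}{729}} = \sqrt{- \frac{44653405}{729}} = \frac{i \sqrt{44653405}}{27}$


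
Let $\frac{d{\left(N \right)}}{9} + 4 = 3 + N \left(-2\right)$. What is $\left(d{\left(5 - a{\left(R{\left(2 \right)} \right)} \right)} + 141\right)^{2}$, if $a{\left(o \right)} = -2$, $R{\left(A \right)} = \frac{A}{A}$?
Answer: $36$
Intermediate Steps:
$R{\left(A \right)} = 1$
$d{\left(N \right)} = -9 - 18 N$ ($d{\left(N \right)} = -36 + 9 \left(3 + N \left(-2\right)\right) = -36 + 9 \left(3 - 2 N\right) = -36 - \left(-27 + 18 N\right) = -9 - 18 N$)
$\left(d{\left(5 - a{\left(R{\left(2 \right)} \right)} \right)} + 141\right)^{2} = \left(\left(-9 - 18 \left(5 - -2\right)\right) + 141\right)^{2} = \left(\left(-9 - 18 \left(5 + 2\right)\right) + 141\right)^{2} = \left(\left(-9 - 126\right) + 141\right)^{2} = \left(-135 + 141\right)^{2} = 6^{2} = 36$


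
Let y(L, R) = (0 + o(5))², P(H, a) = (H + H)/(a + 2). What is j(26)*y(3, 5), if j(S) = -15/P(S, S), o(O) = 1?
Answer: -105/13 ≈ -8.0769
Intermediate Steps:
P(H, a) = 2*H/(2 + a) (P(H, a) = (2*H)/(2 + a) = 2*H/(2 + a))
j(S) = -15*(2 + S)/(2*S)
y(L, R) = 1 (y(L, R) = (0 + 1)² = 1² = 1)
j(26)*y(3, 5) = (-15/2 - 15/26)*1 = -105/13*1 = -105/13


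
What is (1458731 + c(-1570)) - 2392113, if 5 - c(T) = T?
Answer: -931807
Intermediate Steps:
c(T) = 5 - T
(1458731 + c(-1570)) - 2392113 = (1458731 + (5 - 1*(-1570))) - 2392113 = (1458731 + (5 + 1570)) - 2392113 = (1458731 + 1575) - 2392113 = 1460306 - 2392113 = -931807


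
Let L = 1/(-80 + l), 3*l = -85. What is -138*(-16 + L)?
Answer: 718014/325 ≈ 2209.3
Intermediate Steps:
l = -85/3 (l = (1/3)*(-85) = -85/3 ≈ -28.333)
L = -3/325 (L = 1/(-80 - 85/3) = 1/(-325/3) = -3/325 ≈ -0.0092308)
-138*(-16 + L) = -138*(-16 - 3/325) = -138*(-5203/325) = 718014/325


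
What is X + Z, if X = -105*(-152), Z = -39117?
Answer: -23157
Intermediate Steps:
X = 15960
X + Z = 15960 - 39117 = -23157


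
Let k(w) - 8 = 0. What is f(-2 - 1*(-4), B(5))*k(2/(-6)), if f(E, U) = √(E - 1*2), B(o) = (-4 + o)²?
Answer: 0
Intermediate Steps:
k(w) = 8 (k(w) = 8 + 0 = 8)
f(E, U) = √(-2 + E) (f(E, U) = √(E - 2) = √(-2 + E))
f(-2 - 1*(-4), B(5))*k(2/(-6)) = √(-2 + (-2 - 1*(-4)))*8 = √(-2 + (-2 + 4))*8 = √(-2 + 2)*8 = √0*8 = 0*8 = 0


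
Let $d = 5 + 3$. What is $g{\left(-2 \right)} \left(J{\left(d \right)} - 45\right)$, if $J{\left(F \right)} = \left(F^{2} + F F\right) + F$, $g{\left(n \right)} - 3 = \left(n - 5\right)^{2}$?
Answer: $4732$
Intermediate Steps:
$g{\left(n \right)} = 3 + \left(-5 + n\right)^{2}$ ($g{\left(n \right)} = 3 + \left(n - 5\right)^{2} = 3 + \left(-5 + n\right)^{2}$)
$d = 8$
$J{\left(F \right)} = F + 2 F^{2}$ ($J{\left(F \right)} = \left(F^{2} + F^{2}\right) + F = 2 F^{2} + F = F + 2 F^{2}$)
$g{\left(-2 \right)} \left(J{\left(d \right)} - 45\right) = \left(3 + \left(-5 - 2\right)^{2}\right) \left(8 \left(1 + 2 \cdot 8\right) - 45\right) = \left(3 + \left(-7\right)^{2}\right) \left(8 \left(1 + 16\right) - 45\right) = \left(3 + 49\right) \left(8 \cdot 17 - 45\right) = 52 \left(136 - 45\right) = 52 \cdot 91 = 4732$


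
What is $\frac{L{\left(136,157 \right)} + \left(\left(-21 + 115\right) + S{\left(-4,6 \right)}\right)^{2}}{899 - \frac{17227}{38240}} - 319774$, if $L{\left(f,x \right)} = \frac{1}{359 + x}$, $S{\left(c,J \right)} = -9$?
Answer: $- \frac{1417365414615358}{4432508757} \approx -3.1977 \cdot 10^{5}$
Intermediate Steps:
$\frac{L{\left(136,157 \right)} + \left(\left(-21 + 115\right) + S{\left(-4,6 \right)}\right)^{2}}{899 - \frac{17227}{38240}} - 319774 = \frac{\frac{1}{359 + 157} + \left(\left(-21 + 115\right) - 9\right)^{2}}{899 - \frac{17227}{38240}} - 319774 = \frac{\frac{1}{516} + \left(94 - 9\right)^{2}}{899 - \frac{17227}{38240}} - 319774 = \frac{\frac{1}{516} + 85^{2}}{899 - \frac{17227}{38240}} - 319774 = \frac{\frac{1}{516} + 7225}{\frac{34360533}{38240}} - 319774 = \frac{3728101}{516} \cdot \frac{38240}{34360533} - 319774 = \frac{35640645560}{4432508757} - 319774 = - \frac{1417365414615358}{4432508757}$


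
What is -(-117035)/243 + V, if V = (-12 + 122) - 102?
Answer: 118979/243 ≈ 489.63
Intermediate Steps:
V = 8 (V = 110 - 102 = 8)
-(-117035)/243 + V = -(-117035)/243 + 8 = -263*(-445/243) + 8 = 117035/243 + 8 = 118979/243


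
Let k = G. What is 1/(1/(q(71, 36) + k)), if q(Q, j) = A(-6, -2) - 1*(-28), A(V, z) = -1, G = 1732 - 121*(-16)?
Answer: 3695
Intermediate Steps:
G = 3668 (G = 1732 - 1*(-1936) = 1732 + 1936 = 3668)
k = 3668
q(Q, j) = 27 (q(Q, j) = -1 - 1*(-28) = -1 + 28 = 27)
1/(1/(q(71, 36) + k)) = 1/(1/(27 + 3668)) = 1/(1/3695) = 3695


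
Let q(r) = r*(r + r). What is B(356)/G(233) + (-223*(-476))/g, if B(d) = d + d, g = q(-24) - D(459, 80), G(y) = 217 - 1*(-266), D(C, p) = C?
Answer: 2464900/15939 ≈ 154.65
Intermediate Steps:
G(y) = 483 (G(y) = 217 + 266 = 483)
q(r) = 2*r² (q(r) = r*(2*r) = 2*r²)
g = 693 (g = 2*(-24)² - 1*459 = 2*576 - 459 = 1152 - 459 = 693)
B(d) = 2*d
B(356)/G(233) + (-223*(-476))/g = (2*356)/483 - 223*(-476)/693 = 712*(1/483) + 106148*(1/693) = 712/483 + 15164/99 = 2464900/15939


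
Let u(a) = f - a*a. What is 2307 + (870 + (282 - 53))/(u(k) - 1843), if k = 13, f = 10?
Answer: 659645/286 ≈ 2306.4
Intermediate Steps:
u(a) = 10 - a**2 (u(a) = 10 - a*a = 10 - a**2)
2307 + (870 + (282 - 53))/(u(k) - 1843) = 2307 + (870 + (282 - 53))/((10 - 1*13**2) - 1843) = 2307 + (870 + 229)/((10 - 1*169) - 1843) = 2307 + 1099/((10 - 169) - 1843) = 2307 + 1099/(-159 - 1843) = 2307 + 1099/(-2002) = 2307 + 1099*(-1/2002) = 2307 - 157/286 = 659645/286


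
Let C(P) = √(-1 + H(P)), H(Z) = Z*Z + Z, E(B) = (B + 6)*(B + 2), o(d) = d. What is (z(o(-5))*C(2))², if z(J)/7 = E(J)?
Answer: 2205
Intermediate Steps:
E(B) = (2 + B)*(6 + B) (E(B) = (6 + B)*(2 + B) = (2 + B)*(6 + B))
z(J) = 84 + 7*J² + 56*J (z(J) = 7*(12 + J² + 8*J) = 84 + 7*J² + 56*J)
H(Z) = Z + Z² (H(Z) = Z² + Z = Z + Z²)
C(P) = √(-1 + P*(1 + P))
(z(o(-5))*C(2))² = ((84 + 7*(-5)² + 56*(-5))*√(-1 + 2*(1 + 2)))² = ((84 + 7*25 - 280)*√(-1 + 2*3))² = ((84 + 175 - 280)*√(-1 + 6))² = (-21*√5)² = 2205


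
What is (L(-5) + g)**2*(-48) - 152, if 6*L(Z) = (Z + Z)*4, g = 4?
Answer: -1480/3 ≈ -493.33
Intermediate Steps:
L(Z) = 4*Z/3 (L(Z) = ((Z + Z)*4)/6 = ((2*Z)*4)/6 = (8*Z)/6 = 4*Z/3)
(L(-5) + g)**2*(-48) - 152 = ((4/3)*(-5) + 4)**2*(-48) - 152 = (-20/3 + 4)**2*(-48) - 152 = (-8/3)**2*(-48) - 152 = (64/9)*(-48) - 152 = -1024/3 - 152 = -1480/3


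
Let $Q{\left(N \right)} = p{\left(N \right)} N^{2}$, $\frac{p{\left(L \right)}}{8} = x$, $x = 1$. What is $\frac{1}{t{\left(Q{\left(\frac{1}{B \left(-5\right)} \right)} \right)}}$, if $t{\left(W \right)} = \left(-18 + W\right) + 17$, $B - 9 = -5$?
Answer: $- \frac{50}{49} \approx -1.0204$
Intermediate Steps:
$B = 4$ ($B = 9 - 5 = 4$)
$p{\left(L \right)} = 8$ ($p{\left(L \right)} = 8 \cdot 1 = 8$)
$Q{\left(N \right)} = 8 N^{2}$
$t{\left(W \right)} = -1 + W$
$\frac{1}{t{\left(Q{\left(\frac{1}{B \left(-5\right)} \right)} \right)}} = \frac{1}{-1 + 8 \left(\frac{1}{4 \left(-5\right)}\right)^{2}} = \frac{1}{-1 + 8 \left(\frac{1}{-20}\right)^{2}} = \frac{1}{-1 + 8 \left(- \frac{1}{20}\right)^{2}} = \frac{1}{-1 + 8 \cdot \frac{1}{400}} = \frac{1}{-1 + \frac{1}{50}} = \frac{1}{- \frac{49}{50}} = - \frac{50}{49}$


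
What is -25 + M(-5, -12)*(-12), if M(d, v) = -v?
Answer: -169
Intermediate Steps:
-25 + M(-5, -12)*(-12) = -25 - 1*(-12)*(-12) = -25 + 12*(-12) = -25 - 144 = -169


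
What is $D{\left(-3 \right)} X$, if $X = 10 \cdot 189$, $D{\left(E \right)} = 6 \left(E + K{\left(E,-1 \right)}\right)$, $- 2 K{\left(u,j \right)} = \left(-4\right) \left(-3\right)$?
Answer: $-102060$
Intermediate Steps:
$K{\left(u,j \right)} = -6$ ($K{\left(u,j \right)} = - \frac{\left(-4\right) \left(-3\right)}{2} = \left(- \frac{1}{2}\right) 12 = -6$)
$D{\left(E \right)} = -36 + 6 E$ ($D{\left(E \right)} = 6 \left(E - 6\right) = 6 \left(-6 + E\right) = -36 + 6 E$)
$X = 1890$
$D{\left(-3 \right)} X = \left(-36 + 6 \left(-3\right)\right) 1890 = \left(-36 - 18\right) 1890 = \left(-54\right) 1890 = -102060$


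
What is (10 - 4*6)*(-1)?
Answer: 14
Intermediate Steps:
(10 - 4*6)*(-1) = (10 - 24)*(-1) = -14*(-1) = 14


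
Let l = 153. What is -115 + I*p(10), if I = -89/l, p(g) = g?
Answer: -18485/153 ≈ -120.82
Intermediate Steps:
I = -89/153 ≈ -0.58170
-115 + I*p(10) = -115 - 89/153*10 = -115 - 890/153 = -18485/153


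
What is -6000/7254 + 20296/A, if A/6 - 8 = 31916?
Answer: -6958589/9649029 ≈ -0.72117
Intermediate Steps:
A = 191544 (A = 48 + 6*31916 = 48 + 191496 = 191544)
-6000/7254 + 20296/A = -6000/7254 + 20296/191544 = -6000*1/7254 + 20296*(1/191544) = -1000/1209 + 2537/23943 = -6958589/9649029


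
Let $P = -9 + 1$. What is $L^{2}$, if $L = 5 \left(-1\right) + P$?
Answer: $169$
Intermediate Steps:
$P = -8$
$L = -13$ ($L = 5 \left(-1\right) - 8 = -5 - 8 = -13$)
$L^{2} = \left(-13\right)^{2} = 169$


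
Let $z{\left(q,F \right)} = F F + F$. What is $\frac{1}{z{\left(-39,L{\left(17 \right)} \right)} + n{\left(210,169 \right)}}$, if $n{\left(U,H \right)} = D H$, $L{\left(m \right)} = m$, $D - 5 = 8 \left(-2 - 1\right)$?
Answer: $- \frac{1}{2905} \approx -0.00034423$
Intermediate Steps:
$D = -19$ ($D = 5 + 8 \left(-2 - 1\right) = 5 + 8 \left(-3\right) = 5 - 24 = -19$)
$z{\left(q,F \right)} = F + F^{2}$ ($z{\left(q,F \right)} = F^{2} + F = F + F^{2}$)
$n{\left(U,H \right)} = - 19 H$
$\frac{1}{z{\left(-39,L{\left(17 \right)} \right)} + n{\left(210,169 \right)}} = \frac{1}{17 \left(1 + 17\right) - 3211} = \frac{1}{17 \cdot 18 - 3211} = \frac{1}{306 - 3211} = \frac{1}{-2905} = - \frac{1}{2905}$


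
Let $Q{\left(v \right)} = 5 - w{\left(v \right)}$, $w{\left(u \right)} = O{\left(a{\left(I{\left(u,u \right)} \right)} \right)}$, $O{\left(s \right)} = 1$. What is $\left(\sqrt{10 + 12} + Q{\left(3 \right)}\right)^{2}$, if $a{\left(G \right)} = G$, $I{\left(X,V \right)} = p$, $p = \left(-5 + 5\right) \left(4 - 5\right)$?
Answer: $\left(4 + \sqrt{22}\right)^{2} \approx 75.523$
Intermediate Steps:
$p = 0$ ($p = 0 \left(-1\right) = 0$)
$I{\left(X,V \right)} = 0$
$w{\left(u \right)} = 1$
$Q{\left(v \right)} = 4$ ($Q{\left(v \right)} = 5 - 1 = 4$)
$\left(\sqrt{10 + 12} + Q{\left(3 \right)}\right)^{2} = \left(\sqrt{10 + 12} + 4\right)^{2} = \left(\sqrt{22} + 4\right)^{2} = \left(4 + \sqrt{22}\right)^{2}$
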